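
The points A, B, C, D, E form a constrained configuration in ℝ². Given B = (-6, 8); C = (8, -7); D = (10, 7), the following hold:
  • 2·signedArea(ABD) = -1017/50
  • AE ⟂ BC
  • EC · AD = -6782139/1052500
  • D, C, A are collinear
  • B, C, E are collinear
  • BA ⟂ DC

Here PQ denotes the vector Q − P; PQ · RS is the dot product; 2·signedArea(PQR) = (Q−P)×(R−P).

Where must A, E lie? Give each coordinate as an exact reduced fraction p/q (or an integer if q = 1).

1. A_x = 491/50  [D, C, A are collinear ∩ BA ⟂ DC]
2. A_y = 287/50  [D, C, A are collinear ∩ BA ⟂ DC]
   → A = (491/50, 287/50)
3. E_x = 26233/10525  [B, C, E are collinear ∩ AE ⟂ BC]
4. E_y = -4627/4210  [B, C, E are collinear ∩ AE ⟂ BC]
   → E = (26233/10525, -4627/4210)

A = (491/50, 287/50)
E = (26233/10525, -4627/4210)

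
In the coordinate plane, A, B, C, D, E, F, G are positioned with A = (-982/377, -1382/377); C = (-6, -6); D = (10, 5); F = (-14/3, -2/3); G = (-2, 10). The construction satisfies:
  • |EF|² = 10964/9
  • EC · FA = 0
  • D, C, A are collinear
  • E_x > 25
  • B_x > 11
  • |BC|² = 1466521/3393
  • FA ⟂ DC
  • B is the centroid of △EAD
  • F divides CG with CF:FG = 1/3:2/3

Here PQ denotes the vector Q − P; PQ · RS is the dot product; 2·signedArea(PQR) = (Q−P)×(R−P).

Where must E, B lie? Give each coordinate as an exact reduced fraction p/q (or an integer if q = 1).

1. E_x = 26  [line -2332/1131·x + 3392/1131·y + 2120/377 = 0 ∩ |EF|² = 10964/9]
2. E_y = 16  [line -2332/1131·x + 3392/1131·y + 2120/377 = 0 ∩ |EF|² = 10964/9]
   → E = (26, 16)
3. B_x = 12590/1131  [B is the centroid of △EAD]
4. B_y = 6535/1131  [B is the centroid of △EAD]
   → B = (12590/1131, 6535/1131)

B = (12590/1131, 6535/1131)
E = (26, 16)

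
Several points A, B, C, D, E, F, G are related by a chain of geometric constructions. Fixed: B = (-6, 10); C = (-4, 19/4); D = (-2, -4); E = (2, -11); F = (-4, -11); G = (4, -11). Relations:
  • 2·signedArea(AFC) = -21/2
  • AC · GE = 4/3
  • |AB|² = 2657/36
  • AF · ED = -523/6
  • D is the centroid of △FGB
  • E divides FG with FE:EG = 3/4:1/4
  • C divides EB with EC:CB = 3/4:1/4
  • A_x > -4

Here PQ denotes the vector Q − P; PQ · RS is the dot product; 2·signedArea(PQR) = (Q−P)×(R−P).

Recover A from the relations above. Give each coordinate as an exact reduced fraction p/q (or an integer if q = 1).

1. A_x = -10/3  [2·signedArea(AFC) = -21/2 ∩ AF · ED = -523/6]
2. A_y = 11/6  [2·signedArea(AFC) = -21/2 ∩ AF · ED = -523/6]
   → A = (-10/3, 11/6)

A = (-10/3, 11/6)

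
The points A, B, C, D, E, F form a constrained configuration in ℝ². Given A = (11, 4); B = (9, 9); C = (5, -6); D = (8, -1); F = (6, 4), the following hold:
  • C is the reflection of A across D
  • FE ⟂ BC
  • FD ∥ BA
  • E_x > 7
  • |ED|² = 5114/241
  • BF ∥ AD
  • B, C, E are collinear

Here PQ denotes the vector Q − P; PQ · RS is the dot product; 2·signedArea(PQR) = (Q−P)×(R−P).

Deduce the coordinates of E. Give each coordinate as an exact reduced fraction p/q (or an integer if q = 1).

1. E_x = 1821/241  [B, C, E are collinear ∩ FE ⟂ BC]
2. E_y = 864/241  [B, C, E are collinear ∩ FE ⟂ BC]
   → E = (1821/241, 864/241)

E = (1821/241, 864/241)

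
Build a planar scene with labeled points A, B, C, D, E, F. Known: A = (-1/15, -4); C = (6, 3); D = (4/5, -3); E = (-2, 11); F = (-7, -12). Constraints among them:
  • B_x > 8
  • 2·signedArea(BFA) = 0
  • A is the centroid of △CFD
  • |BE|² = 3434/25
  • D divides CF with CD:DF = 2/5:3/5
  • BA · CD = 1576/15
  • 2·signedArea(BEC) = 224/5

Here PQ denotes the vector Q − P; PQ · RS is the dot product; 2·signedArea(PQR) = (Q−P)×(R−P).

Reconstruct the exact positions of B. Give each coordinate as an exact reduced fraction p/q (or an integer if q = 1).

1. B_x = 43/5  [2·signedArea(BFA) = 0 ∩ BA · CD = 1576/15]
2. B_y = 6  [2·signedArea(BFA) = 0 ∩ BA · CD = 1576/15]
   → B = (43/5, 6)

B = (43/5, 6)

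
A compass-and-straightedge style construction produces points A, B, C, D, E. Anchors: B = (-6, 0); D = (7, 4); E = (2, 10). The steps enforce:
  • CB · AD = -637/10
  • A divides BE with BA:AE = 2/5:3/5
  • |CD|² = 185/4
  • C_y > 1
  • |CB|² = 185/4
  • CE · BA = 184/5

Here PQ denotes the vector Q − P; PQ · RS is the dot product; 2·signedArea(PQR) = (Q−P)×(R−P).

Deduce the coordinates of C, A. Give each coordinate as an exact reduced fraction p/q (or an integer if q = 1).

1. A_x = -14/5  [A divides BE with BA:AE = 2/5:3/5]
2. A_y = 4  [A divides BE with BA:AE = 2/5:3/5]
   → A = (-14/5, 4)
3. C_x = 1/2  [CB · AD = -637/10 ∩ CE · BA = 184/5]
4. C_y = 2  [CB · AD = -637/10 ∩ CE · BA = 184/5]
   → C = (1/2, 2)

A = (-14/5, 4)
C = (1/2, 2)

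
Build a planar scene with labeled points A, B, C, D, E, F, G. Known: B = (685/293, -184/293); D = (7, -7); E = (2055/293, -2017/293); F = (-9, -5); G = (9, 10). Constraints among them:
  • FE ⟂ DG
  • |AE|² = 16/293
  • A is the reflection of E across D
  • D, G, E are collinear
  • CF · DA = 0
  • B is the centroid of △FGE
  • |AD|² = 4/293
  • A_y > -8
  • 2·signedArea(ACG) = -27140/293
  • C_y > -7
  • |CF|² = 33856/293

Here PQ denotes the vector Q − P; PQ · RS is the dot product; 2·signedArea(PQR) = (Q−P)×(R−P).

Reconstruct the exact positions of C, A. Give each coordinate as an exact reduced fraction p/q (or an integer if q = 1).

1. A_x = 2047/293  [A is the reflection of E across D]
2. A_y = -2085/293  [A is the reflection of E across D]
   → A = (2047/293, -2085/293)
3. C_x = 491/293  [CF · DA = 0 ∩ 2·signedArea(ACG) = -27140/293]
4. C_y = -1833/293  [CF · DA = 0 ∩ 2·signedArea(ACG) = -27140/293]
   → C = (491/293, -1833/293)

A = (2047/293, -2085/293)
C = (491/293, -1833/293)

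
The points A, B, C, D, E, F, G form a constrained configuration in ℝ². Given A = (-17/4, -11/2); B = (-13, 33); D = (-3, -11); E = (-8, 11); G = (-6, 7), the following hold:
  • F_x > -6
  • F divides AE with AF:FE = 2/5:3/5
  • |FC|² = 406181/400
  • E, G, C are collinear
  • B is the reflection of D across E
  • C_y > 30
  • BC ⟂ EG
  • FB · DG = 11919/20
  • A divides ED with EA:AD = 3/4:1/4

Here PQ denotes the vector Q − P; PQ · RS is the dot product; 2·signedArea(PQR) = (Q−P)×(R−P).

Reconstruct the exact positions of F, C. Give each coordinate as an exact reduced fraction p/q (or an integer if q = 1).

1. F_x = -23/4  [F divides AE with AF:FE = 2/5:3/5]
2. F_y = 11/10  [F divides AE with AF:FE = 2/5:3/5]
   → F = (-23/4, 11/10)
3. C_x = -89/5  [E, G, C are collinear ∩ BC ⟂ EG]
4. C_y = 153/5  [E, G, C are collinear ∩ BC ⟂ EG]
   → C = (-89/5, 153/5)

C = (-89/5, 153/5)
F = (-23/4, 11/10)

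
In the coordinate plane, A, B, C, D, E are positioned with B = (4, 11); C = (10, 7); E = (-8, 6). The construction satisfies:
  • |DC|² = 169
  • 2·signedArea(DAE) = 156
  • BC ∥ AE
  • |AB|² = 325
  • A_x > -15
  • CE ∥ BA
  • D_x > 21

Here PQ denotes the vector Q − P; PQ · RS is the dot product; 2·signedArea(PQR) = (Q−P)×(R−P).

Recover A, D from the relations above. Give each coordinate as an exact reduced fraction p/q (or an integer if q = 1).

A = (-14, 10)
D = (22, 12)

1. A_x = -14  [BC ∥ AE ∩ CE ∥ BA]
2. A_y = 10  [BC ∥ AE ∩ CE ∥ BA]
   → A = (-14, 10)
3. D_x = 22  [line 4·x + 6·y + -160 = 0 ∩ |DC|² = 169]
4. D_y = 12  [line 4·x + 6·y + -160 = 0 ∩ |DC|² = 169]
   → D = (22, 12)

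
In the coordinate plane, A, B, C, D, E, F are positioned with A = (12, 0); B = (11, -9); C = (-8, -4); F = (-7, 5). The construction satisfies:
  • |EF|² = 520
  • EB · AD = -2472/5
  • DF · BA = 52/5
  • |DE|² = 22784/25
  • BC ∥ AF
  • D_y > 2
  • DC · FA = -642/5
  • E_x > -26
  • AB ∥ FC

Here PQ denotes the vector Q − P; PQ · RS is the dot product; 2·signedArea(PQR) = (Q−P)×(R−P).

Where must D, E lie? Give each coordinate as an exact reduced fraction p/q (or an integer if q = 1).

D = (3/5, 3)
E = (-25, 19)

1. D_x = 3/5  [DF · BA = 52/5 ∩ DC · FA = -642/5]
2. D_y = 3  [DF · BA = 52/5 ∩ DC · FA = -642/5]
   → D = (3/5, 3)
3. E_x = -25  [line 57/5·x + -3·y + 342 = 0 ∩ |DE|² = 22784/25]
4. E_y = 19  [line 57/5·x + -3·y + 342 = 0 ∩ |DE|² = 22784/25]
   → E = (-25, 19)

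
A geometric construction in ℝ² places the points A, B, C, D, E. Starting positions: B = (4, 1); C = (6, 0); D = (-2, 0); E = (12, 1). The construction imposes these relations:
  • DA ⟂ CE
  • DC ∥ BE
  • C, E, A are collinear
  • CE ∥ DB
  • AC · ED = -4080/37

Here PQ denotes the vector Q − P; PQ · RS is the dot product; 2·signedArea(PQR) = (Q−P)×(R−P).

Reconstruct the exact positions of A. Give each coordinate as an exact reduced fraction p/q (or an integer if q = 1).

1. A_x = -66/37  [C, E, A are collinear ∩ DA ⟂ CE]
2. A_y = -48/37  [C, E, A are collinear ∩ DA ⟂ CE]
   → A = (-66/37, -48/37)

A = (-66/37, -48/37)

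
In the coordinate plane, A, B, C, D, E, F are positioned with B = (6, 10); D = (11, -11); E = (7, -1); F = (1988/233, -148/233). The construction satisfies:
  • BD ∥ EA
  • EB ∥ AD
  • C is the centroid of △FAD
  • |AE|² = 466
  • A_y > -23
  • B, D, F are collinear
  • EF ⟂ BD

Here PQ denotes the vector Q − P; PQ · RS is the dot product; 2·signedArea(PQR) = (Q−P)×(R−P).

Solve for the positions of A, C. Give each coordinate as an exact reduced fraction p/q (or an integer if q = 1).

A = (12, -22)
C = (2449/233, -7837/699)

1. A_x = 12  [EB ∥ AD ∩ BD ∥ EA]
2. A_y = -22  [EB ∥ AD ∩ BD ∥ EA]
   → A = (12, -22)
3. C_x = 2449/233  [C is the centroid of △FAD]
4. C_y = -7837/699  [C is the centroid of △FAD]
   → C = (2449/233, -7837/699)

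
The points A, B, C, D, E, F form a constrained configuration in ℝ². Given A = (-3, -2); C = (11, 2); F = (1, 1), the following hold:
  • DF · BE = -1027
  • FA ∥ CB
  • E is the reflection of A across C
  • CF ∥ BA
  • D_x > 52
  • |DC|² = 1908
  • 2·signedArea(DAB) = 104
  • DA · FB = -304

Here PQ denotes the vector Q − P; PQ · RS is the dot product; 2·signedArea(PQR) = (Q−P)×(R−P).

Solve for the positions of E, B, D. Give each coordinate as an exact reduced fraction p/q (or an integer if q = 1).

B = (7, -1)
D = (53, 14)
E = (25, 6)

1. E_x = 25  [E is the reflection of A across C]
2. E_y = 6  [E is the reflection of A across C]
   → E = (25, 6)
3. B_x = 7  [CF ∥ BA ∩ FA ∥ CB]
4. B_y = -1  [CF ∥ BA ∩ FA ∥ CB]
   → B = (7, -1)
5. D_x = 53  [DF · BE = -1027 ∩ 2·signedArea(DAB) = 104]
6. D_y = 14  [DF · BE = -1027 ∩ 2·signedArea(DAB) = 104]
   → D = (53, 14)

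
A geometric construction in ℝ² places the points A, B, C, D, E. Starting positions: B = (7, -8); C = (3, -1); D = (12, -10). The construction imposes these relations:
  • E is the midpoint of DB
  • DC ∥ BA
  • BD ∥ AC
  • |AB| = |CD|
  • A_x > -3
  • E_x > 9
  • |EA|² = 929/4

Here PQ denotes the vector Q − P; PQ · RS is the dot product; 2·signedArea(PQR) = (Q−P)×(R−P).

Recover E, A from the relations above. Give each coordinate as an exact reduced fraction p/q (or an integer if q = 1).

1. E_x = 19/2  [E is the midpoint of DB]
2. E_y = -9  [E is the midpoint of DB]
   → E = (19/2, -9)
3. A_x = -2  [BD ∥ AC ∩ DC ∥ BA]
4. A_y = 1  [BD ∥ AC ∩ DC ∥ BA]
   → A = (-2, 1)

A = (-2, 1)
E = (19/2, -9)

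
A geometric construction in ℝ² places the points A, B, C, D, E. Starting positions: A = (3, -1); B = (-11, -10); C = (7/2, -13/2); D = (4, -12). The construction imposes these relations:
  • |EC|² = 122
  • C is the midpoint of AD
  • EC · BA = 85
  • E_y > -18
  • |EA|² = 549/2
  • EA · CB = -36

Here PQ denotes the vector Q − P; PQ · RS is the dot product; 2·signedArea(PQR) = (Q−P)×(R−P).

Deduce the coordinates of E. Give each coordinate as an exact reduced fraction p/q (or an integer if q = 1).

1. E_x = 9/2  [EA · CB = -36 ∩ EC · BA = 85]
2. E_y = -35/2  [EA · CB = -36 ∩ EC · BA = 85]
   → E = (9/2, -35/2)

E = (9/2, -35/2)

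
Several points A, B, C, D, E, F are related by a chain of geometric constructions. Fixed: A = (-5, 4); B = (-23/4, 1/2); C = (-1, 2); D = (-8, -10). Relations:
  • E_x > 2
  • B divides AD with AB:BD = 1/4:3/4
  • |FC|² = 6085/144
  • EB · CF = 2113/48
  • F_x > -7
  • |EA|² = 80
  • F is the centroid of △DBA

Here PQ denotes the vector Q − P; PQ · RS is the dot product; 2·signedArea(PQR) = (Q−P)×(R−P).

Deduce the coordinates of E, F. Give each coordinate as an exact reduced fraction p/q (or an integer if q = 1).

E = (3, 0)
F = (-25/4, -11/6)

1. F_x = -25/4  [F is the centroid of △DBA]
2. F_y = -11/6  [F is the centroid of △DBA]
   → F = (-25/4, -11/6)
3. E_x = 3  [line 21/4·x + 23/6·y + -63/4 = 0 ∩ |EA|² = 80]
4. E_y = 0  [line 21/4·x + 23/6·y + -63/4 = 0 ∩ |EA|² = 80]
   → E = (3, 0)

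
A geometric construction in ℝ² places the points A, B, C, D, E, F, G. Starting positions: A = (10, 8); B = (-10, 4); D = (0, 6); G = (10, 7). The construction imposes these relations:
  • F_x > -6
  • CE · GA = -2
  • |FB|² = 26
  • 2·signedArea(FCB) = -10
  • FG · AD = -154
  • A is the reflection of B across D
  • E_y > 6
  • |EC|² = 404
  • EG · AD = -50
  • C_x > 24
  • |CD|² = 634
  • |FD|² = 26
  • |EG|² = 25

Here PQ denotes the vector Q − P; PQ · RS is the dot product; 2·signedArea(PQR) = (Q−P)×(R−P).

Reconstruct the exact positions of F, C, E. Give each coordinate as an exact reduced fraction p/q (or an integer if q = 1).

C = (25, 9)
E = (5, 7)
F = (-5, 5)

1. F_x = -5  [line 10·x + 2·y + 40 = 0 ∩ |FB|² = 26]
2. F_y = 5  [line 10·x + 2·y + 40 = 0 ∩ |FB|² = 26]
   → F = (-5, 5)
3. C_x = 25  [line -1·x + 5·y + -20 = 0 ∩ |CD|² = 634]
4. C_y = 9  [line -1·x + 5·y + -20 = 0 ∩ |CD|² = 634]
   → C = (25, 9)
5. E_x = 5  [CE · GA = -2 ∩ EG · AD = -50]
6. E_y = 7  [CE · GA = -2 ∩ EG · AD = -50]
   → E = (5, 7)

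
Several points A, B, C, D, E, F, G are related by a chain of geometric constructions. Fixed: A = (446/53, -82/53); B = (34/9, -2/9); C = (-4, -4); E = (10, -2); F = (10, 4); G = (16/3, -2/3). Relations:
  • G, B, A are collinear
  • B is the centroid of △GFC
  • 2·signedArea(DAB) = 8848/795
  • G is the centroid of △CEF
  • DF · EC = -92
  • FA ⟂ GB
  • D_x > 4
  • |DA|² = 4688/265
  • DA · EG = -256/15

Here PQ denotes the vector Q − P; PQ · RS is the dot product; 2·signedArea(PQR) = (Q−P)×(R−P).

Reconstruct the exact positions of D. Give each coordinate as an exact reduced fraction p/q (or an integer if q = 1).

D = (22/5, -14/5)

1. D_x = 22/5  [DF · EC = -92 ∩ 2·signedArea(DAB) = 8848/795]
2. D_y = -14/5  [DF · EC = -92 ∩ 2·signedArea(DAB) = 8848/795]
   → D = (22/5, -14/5)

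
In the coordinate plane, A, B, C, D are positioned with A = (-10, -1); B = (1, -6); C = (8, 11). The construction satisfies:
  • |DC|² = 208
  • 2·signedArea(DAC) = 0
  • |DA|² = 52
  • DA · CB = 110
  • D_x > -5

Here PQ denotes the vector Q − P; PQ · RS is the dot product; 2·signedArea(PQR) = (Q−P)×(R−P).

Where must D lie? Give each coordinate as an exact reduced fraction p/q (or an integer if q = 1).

1. D_x = -4  [2·signedArea(DAC) = 0 ∩ DA · CB = 110]
2. D_y = 3  [2·signedArea(DAC) = 0 ∩ DA · CB = 110]
   → D = (-4, 3)

D = (-4, 3)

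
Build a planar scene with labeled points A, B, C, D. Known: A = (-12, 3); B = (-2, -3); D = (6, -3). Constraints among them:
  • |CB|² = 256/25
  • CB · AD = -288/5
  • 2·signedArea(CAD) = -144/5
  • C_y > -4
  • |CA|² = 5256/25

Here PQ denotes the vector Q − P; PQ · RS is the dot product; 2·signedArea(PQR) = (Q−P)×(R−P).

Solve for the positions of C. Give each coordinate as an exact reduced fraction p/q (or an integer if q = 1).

1. C_x = 6/5  [CB · AD = -288/5 ∩ 2·signedArea(CAD) = -144/5]
2. C_y = -3  [CB · AD = -288/5 ∩ 2·signedArea(CAD) = -144/5]
   → C = (6/5, -3)

C = (6/5, -3)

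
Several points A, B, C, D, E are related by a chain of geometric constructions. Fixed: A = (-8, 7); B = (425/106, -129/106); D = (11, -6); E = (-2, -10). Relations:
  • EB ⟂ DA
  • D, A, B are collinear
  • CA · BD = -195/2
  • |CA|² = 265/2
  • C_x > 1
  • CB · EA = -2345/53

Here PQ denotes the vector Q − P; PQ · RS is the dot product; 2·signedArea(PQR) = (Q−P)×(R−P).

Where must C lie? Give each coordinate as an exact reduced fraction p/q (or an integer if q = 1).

C = (3/2, 1/2)

1. C_x = 3/2  [CA · BD = -195/2 ∩ CB · EA = -2345/53]
2. C_y = 1/2  [CA · BD = -195/2 ∩ CB · EA = -2345/53]
   → C = (3/2, 1/2)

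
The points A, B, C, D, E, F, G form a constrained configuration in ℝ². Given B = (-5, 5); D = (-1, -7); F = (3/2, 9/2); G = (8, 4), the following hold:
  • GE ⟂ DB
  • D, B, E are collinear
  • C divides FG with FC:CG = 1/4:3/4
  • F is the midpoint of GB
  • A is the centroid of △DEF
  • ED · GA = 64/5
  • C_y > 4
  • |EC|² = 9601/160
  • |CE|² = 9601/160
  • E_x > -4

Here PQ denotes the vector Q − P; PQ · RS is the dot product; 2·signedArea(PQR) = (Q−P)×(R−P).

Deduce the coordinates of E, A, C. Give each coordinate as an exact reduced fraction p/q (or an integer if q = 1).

1. E_x = -17/5  [D, B, E are collinear ∩ GE ⟂ DB]
2. E_y = 1/5  [D, B, E are collinear ∩ GE ⟂ DB]
   → E = (-17/5, 1/5)
3. A_x = -29/30  [A is the centroid of △DEF]
4. A_y = -23/30  [A is the centroid of △DEF]
   → A = (-29/30, -23/30)
5. C_x = 25/8  [C divides FG with FC:CG = 1/4:3/4]
6. C_y = 35/8  [C divides FG with FC:CG = 1/4:3/4]
   → C = (25/8, 35/8)

A = (-29/30, -23/30)
C = (25/8, 35/8)
E = (-17/5, 1/5)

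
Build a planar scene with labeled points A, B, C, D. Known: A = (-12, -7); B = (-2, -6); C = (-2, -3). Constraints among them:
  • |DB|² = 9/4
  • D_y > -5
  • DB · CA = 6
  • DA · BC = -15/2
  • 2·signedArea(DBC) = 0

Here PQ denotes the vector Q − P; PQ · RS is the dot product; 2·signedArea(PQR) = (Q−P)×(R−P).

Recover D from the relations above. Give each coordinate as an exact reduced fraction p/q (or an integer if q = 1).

1. D_x = -2  [2·signedArea(DBC) = 0 ∩ DA · BC = -15/2]
2. D_y = -9/2  [2·signedArea(DBC) = 0 ∩ DA · BC = -15/2]
   → D = (-2, -9/2)

D = (-2, -9/2)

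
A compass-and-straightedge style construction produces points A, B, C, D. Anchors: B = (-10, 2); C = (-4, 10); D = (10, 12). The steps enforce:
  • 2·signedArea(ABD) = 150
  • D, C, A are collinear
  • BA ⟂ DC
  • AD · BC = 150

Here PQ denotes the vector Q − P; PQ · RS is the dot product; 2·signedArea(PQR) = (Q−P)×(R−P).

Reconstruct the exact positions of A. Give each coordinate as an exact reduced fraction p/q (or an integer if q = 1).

1. A_x = -11  [D, C, A are collinear ∩ BA ⟂ DC]
2. A_y = 9  [D, C, A are collinear ∩ BA ⟂ DC]
   → A = (-11, 9)

A = (-11, 9)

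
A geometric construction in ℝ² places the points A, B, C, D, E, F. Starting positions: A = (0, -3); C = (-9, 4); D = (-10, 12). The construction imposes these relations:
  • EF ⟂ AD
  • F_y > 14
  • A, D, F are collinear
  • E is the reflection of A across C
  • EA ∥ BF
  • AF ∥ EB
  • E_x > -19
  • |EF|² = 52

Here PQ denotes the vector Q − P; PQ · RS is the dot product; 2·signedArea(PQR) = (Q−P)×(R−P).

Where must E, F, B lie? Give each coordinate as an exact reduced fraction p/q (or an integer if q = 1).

1. E_x = -18  [E is the reflection of A across C]
2. E_y = 11  [E is the reflection of A across C]
   → E = (-18, 11)
3. F_x = -12  [A, D, F are collinear ∩ EF ⟂ AD]
4. F_y = 15  [A, D, F are collinear ∩ EF ⟂ AD]
   → F = (-12, 15)
5. B_x = -30  [EA ∥ BF ∩ AF ∥ EB]
6. B_y = 29  [EA ∥ BF ∩ AF ∥ EB]
   → B = (-30, 29)

B = (-30, 29)
E = (-18, 11)
F = (-12, 15)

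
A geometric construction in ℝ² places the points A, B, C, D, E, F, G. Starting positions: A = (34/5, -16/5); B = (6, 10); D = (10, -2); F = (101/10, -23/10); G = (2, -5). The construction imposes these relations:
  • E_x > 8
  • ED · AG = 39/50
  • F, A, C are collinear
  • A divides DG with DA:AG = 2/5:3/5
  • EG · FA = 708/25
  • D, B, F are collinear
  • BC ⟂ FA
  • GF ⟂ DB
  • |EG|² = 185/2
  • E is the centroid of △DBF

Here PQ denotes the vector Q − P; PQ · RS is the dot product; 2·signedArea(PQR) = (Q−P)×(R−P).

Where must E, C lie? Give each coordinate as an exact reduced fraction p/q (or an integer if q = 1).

C = (3057/325, -809/325)
E = (87/10, 19/10)

1. E_x = 87/10  [E is the centroid of △DBF]
2. E_y = 19/10  [E is the centroid of △DBF]
   → E = (87/10, 19/10)
3. C_x = 3057/325  [F, A, C are collinear ∩ BC ⟂ FA]
4. C_y = -809/325  [F, A, C are collinear ∩ BC ⟂ FA]
   → C = (3057/325, -809/325)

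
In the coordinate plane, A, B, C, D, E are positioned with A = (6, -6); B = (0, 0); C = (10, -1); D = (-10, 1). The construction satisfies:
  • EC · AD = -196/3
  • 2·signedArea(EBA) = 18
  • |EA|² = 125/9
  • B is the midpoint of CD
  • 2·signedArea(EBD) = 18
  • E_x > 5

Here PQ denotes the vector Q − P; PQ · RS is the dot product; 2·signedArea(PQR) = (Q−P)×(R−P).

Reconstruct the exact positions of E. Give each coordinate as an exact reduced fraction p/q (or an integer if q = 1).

E = (16/3, -7/3)

1. E_x = 16/3  [2·signedArea(EBD) = 18 ∩ EC · AD = -196/3]
2. E_y = -7/3  [2·signedArea(EBD) = 18 ∩ EC · AD = -196/3]
   → E = (16/3, -7/3)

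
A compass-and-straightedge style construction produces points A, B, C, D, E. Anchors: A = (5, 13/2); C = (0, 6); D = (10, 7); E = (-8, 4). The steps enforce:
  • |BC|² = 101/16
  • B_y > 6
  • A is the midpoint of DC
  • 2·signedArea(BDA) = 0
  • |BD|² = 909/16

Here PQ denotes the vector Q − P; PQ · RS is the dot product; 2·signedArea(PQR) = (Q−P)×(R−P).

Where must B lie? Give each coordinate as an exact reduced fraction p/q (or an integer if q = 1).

B = (5/2, 25/4)

1. B_x = 5/2  [line 1/2·x + -5·y + 30 = 0 ∩ |BC|² = 101/16]
2. B_y = 25/4  [line 1/2·x + -5·y + 30 = 0 ∩ |BC|² = 101/16]
   → B = (5/2, 25/4)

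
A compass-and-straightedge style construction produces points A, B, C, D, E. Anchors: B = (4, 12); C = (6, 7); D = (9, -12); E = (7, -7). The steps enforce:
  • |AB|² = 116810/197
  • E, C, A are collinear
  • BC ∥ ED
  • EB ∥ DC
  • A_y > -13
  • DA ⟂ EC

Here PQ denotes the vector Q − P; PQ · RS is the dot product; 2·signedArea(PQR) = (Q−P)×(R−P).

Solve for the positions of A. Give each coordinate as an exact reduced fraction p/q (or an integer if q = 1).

A = (1451/197, -2387/197)

1. A_x = 1451/197  [E, C, A are collinear ∩ DA ⟂ EC]
2. A_y = -2387/197  [E, C, A are collinear ∩ DA ⟂ EC]
   → A = (1451/197, -2387/197)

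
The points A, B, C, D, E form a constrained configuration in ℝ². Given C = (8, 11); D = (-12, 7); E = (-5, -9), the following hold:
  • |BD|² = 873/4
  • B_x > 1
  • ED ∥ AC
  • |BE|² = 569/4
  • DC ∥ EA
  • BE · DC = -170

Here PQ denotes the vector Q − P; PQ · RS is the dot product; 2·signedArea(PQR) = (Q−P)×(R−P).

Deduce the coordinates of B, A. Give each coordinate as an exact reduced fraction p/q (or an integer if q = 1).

1. B_x = 3/2  [line -20·x + -4·y + 34 = 0 ∩ |BD|² = 873/4]
2. B_y = 1  [line -20·x + -4·y + 34 = 0 ∩ |BD|² = 873/4]
   → B = (3/2, 1)
3. A_x = 15  [ED ∥ AC ∩ DC ∥ EA]
4. A_y = -5  [ED ∥ AC ∩ DC ∥ EA]
   → A = (15, -5)

A = (15, -5)
B = (3/2, 1)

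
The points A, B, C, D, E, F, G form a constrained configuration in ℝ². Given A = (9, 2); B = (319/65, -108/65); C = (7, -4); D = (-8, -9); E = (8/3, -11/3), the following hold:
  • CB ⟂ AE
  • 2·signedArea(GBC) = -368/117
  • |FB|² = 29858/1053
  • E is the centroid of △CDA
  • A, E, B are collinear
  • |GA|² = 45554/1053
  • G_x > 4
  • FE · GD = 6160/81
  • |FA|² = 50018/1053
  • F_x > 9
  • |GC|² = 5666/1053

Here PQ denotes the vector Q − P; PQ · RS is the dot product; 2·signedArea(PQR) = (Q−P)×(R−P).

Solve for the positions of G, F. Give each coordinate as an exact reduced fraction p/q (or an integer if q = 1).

F = (5348/585, -2861/585)
G = (2842/585, -1819/585)

1. G_x = 2842/585  [line 152/65·x + 136/65·y + -568/117 = 0 ∩ |GA|² = 45554/1053]
2. G_y = -1819/585  [line 152/65·x + 136/65·y + -568/117 = 0 ∩ |GA|² = 45554/1053]
   → G = (2842/585, -1819/585)
3. F_x = 5348/585  [line 7522/585·x + 3446/585·y + -93442/1053 = 0 ∩ |FB|² = 29858/1053]
4. F_y = -2861/585  [line 7522/585·x + 3446/585·y + -93442/1053 = 0 ∩ |FB|² = 29858/1053]
   → F = (5348/585, -2861/585)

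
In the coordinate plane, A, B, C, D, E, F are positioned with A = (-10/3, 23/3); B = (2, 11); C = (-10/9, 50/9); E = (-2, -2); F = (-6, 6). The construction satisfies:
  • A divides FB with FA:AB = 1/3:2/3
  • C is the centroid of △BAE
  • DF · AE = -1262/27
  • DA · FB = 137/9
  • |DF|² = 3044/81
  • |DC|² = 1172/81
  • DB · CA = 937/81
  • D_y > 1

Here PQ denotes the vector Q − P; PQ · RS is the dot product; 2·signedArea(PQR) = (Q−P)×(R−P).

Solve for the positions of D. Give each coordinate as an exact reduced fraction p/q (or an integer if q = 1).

1. D_x = -14/9  [DA · FB = 137/9 ∩ DF · AE = -1262/27]
2. D_y = 16/9  [DA · FB = 137/9 ∩ DF · AE = -1262/27]
   → D = (-14/9, 16/9)

D = (-14/9, 16/9)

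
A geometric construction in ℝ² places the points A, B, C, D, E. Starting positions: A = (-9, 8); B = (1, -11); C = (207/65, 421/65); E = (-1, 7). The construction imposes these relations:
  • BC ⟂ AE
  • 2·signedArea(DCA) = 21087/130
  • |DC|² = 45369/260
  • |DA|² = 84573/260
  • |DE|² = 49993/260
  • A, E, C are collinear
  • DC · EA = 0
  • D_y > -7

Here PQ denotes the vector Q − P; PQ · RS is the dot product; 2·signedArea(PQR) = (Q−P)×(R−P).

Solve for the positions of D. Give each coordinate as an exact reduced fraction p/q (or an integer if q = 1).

1. D_x = 201/130  [DC · EA = 0 ∩ 2·signedArea(DCA) = 21087/130]
2. D_y = -431/65  [DC · EA = 0 ∩ 2·signedArea(DCA) = 21087/130]
   → D = (201/130, -431/65)

D = (201/130, -431/65)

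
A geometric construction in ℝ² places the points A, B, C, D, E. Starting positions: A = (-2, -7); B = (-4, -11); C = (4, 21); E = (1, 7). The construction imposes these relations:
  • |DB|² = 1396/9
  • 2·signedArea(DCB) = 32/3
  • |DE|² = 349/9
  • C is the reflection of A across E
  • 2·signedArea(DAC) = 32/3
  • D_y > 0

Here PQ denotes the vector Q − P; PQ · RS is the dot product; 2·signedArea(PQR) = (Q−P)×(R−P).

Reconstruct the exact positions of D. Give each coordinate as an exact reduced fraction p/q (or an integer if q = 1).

1. D_x = -2/3  [2·signedArea(DCB) = 32/3 ∩ 2·signedArea(DAC) = 32/3]
2. D_y = 1  [2·signedArea(DCB) = 32/3 ∩ 2·signedArea(DAC) = 32/3]
   → D = (-2/3, 1)

D = (-2/3, 1)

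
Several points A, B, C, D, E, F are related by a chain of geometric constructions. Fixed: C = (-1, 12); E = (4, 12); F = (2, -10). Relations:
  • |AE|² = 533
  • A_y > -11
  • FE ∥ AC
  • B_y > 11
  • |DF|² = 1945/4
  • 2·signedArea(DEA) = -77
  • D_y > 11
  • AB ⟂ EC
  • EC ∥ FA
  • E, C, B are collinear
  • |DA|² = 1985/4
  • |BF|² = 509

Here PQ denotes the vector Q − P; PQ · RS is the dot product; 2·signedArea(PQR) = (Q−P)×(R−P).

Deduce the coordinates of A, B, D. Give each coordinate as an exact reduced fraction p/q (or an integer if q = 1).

A = (-3, -10)
B = (-3, 12)
D = (1/2, 12)

1. A_x = -3  [FE ∥ AC ∩ EC ∥ FA]
2. A_y = -10  [FE ∥ AC ∩ EC ∥ FA]
   → A = (-3, -10)
3. B_x = -3  [E, C, B are collinear ∩ AB ⟂ EC]
4. B_y = 12  [E, C, B are collinear ∩ AB ⟂ EC]
   → B = (-3, 12)
5. D_x = 1/2  [line 22·x + -7·y + 73 = 0 ∩ |DA|² = 1985/4]
6. D_y = 12  [line 22·x + -7·y + 73 = 0 ∩ |DA|² = 1985/4]
   → D = (1/2, 12)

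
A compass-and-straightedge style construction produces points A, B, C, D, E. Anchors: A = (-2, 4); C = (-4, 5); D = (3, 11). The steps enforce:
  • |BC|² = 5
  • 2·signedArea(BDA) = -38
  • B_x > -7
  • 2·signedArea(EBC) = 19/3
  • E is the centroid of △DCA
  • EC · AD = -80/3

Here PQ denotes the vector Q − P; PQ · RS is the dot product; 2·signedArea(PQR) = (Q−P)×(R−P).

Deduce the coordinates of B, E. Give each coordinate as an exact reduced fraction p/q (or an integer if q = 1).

B = (-6, 6)
E = (-1, 20/3)

1. E_x = -1  [E is the centroid of △DCA]
2. E_y = 20/3  [E is the centroid of △DCA]
   → E = (-1, 20/3)
3. B_x = -6  [2·signedArea(BDA) = -38 ∩ 2·signedArea(EBC) = 19/3]
4. B_y = 6  [2·signedArea(BDA) = -38 ∩ 2·signedArea(EBC) = 19/3]
   → B = (-6, 6)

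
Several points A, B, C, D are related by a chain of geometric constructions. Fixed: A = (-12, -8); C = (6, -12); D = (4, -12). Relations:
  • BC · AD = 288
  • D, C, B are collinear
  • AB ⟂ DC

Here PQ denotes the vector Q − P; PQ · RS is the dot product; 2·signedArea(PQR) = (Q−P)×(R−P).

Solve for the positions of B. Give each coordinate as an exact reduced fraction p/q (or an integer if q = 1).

1. B_x = -12  [D, C, B are collinear ∩ AB ⟂ DC]
2. B_y = -12  [D, C, B are collinear ∩ AB ⟂ DC]
   → B = (-12, -12)

B = (-12, -12)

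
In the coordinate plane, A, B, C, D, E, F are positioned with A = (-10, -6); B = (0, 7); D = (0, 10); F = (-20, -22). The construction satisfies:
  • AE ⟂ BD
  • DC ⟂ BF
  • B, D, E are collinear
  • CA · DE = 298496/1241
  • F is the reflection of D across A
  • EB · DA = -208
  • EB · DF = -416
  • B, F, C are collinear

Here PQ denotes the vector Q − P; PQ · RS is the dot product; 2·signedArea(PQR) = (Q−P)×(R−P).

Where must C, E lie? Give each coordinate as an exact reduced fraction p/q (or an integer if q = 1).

C = (1740/1241, 11210/1241)
E = (0, -6)

1. C_x = 1740/1241  [B, F, C are collinear ∩ DC ⟂ BF]
2. C_y = 11210/1241  [B, F, C are collinear ∩ DC ⟂ BF]
   → C = (1740/1241, 11210/1241)
3. E_x = 0  [B, D, E are collinear ∩ AE ⟂ BD]
4. E_y = -6  [B, D, E are collinear ∩ AE ⟂ BD]
   → E = (0, -6)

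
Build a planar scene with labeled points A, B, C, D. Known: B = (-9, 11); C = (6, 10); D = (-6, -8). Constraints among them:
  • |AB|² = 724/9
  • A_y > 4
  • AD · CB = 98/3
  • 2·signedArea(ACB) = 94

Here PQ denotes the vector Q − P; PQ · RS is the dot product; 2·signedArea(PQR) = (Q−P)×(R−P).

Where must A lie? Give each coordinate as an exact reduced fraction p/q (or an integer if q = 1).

1. A_x = -3  [2·signedArea(ACB) = 94 ∩ AD · CB = 98/3]
2. A_y = 13/3  [2·signedArea(ACB) = 94 ∩ AD · CB = 98/3]
   → A = (-3, 13/3)

A = (-3, 13/3)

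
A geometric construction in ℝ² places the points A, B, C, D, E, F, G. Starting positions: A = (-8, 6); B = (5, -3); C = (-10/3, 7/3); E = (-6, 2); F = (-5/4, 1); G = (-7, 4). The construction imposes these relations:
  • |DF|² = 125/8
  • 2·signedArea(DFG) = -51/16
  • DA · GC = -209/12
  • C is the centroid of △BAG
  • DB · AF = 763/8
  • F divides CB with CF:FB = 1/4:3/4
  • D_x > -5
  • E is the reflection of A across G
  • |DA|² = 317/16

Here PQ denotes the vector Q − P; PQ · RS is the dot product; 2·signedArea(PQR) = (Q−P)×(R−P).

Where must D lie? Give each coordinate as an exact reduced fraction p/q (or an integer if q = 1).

1. D_x = -9/2  [2·signedArea(DFG) = -51/16 ∩ DA · GC = -209/12]
2. D_y = 13/4  [2·signedArea(DFG) = -51/16 ∩ DA · GC = -209/12]
   → D = (-9/2, 13/4)

D = (-9/2, 13/4)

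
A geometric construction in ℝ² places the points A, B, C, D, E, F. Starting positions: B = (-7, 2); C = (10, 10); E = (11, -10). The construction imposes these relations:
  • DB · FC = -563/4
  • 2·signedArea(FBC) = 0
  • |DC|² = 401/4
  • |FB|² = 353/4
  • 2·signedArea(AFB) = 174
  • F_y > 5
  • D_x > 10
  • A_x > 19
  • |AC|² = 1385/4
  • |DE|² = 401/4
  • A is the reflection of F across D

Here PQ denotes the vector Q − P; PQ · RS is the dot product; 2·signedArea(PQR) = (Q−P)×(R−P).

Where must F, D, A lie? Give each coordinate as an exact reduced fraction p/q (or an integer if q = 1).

1. F_x = 3/2  [line -8·x + 17·y + -90 = 0 ∩ |FB|² = 353/4]
2. F_y = 6  [line -8·x + 17·y + -90 = 0 ∩ |FB|² = 353/4]
   → F = (3/2, 6)
3. D_x = 21/2  [line -17/2·x + -4·y + 357/4 = 0 ∩ |DC|² = 401/4]
4. D_y = 0  [line -17/2·x + -4·y + 357/4 = 0 ∩ |DC|² = 401/4]
   → D = (21/2, 0)
5. A_x = 39/2  [A is the reflection of F across D]
6. A_y = -6  [A is the reflection of F across D]
   → A = (39/2, -6)

A = (39/2, -6)
D = (21/2, 0)
F = (3/2, 6)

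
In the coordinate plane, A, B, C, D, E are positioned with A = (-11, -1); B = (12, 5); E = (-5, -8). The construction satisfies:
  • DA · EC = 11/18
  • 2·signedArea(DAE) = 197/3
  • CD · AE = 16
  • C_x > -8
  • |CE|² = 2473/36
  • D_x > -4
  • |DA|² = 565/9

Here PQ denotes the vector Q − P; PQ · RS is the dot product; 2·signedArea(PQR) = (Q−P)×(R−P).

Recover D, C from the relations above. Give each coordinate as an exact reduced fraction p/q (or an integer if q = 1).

1. D_x = -10/3  [line 7·x + 6·y + 52/3 = 0 ∩ |DA|² = 565/9]
2. D_y = 1  [line 7·x + 6·y + 52/3 = 0 ∩ |DA|² = 565/9]
   → D = (-10/3, 1)
3. C_x = -43/6  [DA · EC = 11/18 ∩ CD · AE = 16]
4. C_y = 0  [DA · EC = 11/18 ∩ CD · AE = 16]
   → C = (-43/6, 0)

C = (-43/6, 0)
D = (-10/3, 1)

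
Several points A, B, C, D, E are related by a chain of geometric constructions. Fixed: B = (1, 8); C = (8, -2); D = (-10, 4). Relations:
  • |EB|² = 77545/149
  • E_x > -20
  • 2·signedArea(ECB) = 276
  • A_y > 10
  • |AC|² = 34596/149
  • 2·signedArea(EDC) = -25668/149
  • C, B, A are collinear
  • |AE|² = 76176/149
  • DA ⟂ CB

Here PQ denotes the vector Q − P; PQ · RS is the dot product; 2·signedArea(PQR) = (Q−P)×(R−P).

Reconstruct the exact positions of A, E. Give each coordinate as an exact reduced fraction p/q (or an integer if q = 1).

A = (-110/149, 1562/149)
E = (-2870/149, -370/149)

1. A_x = -110/149  [C, B, A are collinear ∩ DA ⟂ CB]
2. A_y = 1562/149  [C, B, A are collinear ∩ DA ⟂ CB]
   → A = (-110/149, 1562/149)
3. E_x = -2870/149  [2·signedArea(EDC) = -25668/149 ∩ 2·signedArea(ECB) = 276]
4. E_y = -370/149  [2·signedArea(EDC) = -25668/149 ∩ 2·signedArea(ECB) = 276]
   → E = (-2870/149, -370/149)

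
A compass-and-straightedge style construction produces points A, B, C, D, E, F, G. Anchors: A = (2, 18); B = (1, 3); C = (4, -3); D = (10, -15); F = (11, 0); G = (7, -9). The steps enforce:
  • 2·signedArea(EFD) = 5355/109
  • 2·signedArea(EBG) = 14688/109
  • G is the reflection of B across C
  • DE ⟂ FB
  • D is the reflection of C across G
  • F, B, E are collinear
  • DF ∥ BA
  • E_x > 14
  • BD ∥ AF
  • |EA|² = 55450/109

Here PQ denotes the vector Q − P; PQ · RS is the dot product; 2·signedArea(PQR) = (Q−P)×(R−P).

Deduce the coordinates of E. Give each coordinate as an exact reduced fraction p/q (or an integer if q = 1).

1. E_x = 1549/109  [F, B, E are collinear ∩ DE ⟂ FB]
2. E_y = -105/109  [F, B, E are collinear ∩ DE ⟂ FB]
   → E = (1549/109, -105/109)

E = (1549/109, -105/109)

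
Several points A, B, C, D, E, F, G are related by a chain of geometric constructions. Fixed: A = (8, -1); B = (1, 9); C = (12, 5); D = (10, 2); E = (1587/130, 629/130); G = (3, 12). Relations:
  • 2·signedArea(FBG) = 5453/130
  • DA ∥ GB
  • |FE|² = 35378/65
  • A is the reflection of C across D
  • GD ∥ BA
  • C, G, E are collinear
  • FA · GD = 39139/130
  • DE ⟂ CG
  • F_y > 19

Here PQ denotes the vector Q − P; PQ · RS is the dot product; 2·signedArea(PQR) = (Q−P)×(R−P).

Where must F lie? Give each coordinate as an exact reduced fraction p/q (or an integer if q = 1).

F = (-807/130, 2491/130)

1. F_x = -807/130  [2·signedArea(FBG) = 5453/130 ∩ FA · GD = 39139/130]
2. F_y = 2491/130  [2·signedArea(FBG) = 5453/130 ∩ FA · GD = 39139/130]
   → F = (-807/130, 2491/130)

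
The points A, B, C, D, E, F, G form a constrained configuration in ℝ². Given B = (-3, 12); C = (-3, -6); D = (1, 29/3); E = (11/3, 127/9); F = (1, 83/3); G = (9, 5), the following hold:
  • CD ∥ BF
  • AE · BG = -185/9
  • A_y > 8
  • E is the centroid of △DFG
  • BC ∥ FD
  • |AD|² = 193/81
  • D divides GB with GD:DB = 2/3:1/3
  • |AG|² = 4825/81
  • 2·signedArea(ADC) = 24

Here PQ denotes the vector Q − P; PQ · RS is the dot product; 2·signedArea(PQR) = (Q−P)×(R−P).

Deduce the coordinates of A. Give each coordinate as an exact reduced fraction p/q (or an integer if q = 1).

A = (7/3, 80/9)

1. A_x = 7/3  [2·signedArea(ADC) = 24 ∩ AE · BG = -185/9]
2. A_y = 80/9  [2·signedArea(ADC) = 24 ∩ AE · BG = -185/9]
   → A = (7/3, 80/9)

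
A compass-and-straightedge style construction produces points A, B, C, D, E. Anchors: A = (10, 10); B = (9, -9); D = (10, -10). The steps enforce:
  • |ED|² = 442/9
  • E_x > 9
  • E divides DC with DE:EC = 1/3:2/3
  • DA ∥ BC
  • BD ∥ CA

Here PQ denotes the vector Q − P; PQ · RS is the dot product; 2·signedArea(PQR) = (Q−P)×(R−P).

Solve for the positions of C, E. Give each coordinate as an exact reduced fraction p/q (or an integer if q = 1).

1. C_x = 9  [BD ∥ CA ∩ DA ∥ BC]
2. C_y = 11  [BD ∥ CA ∩ DA ∥ BC]
   → C = (9, 11)
3. E_x = 29/3  [E divides DC with DE:EC = 1/3:2/3]
4. E_y = -3  [E divides DC with DE:EC = 1/3:2/3]
   → E = (29/3, -3)

C = (9, 11)
E = (29/3, -3)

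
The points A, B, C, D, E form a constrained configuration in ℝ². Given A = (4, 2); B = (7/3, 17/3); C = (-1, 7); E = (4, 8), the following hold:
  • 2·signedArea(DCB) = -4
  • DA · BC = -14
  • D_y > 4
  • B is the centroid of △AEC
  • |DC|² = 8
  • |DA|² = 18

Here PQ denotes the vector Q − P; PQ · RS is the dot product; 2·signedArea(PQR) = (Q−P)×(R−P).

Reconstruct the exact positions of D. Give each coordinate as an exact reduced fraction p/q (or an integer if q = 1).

1. D_x = 1  [DA · BC = -14 ∩ 2·signedArea(DCB) = -4]
2. D_y = 5  [DA · BC = -14 ∩ 2·signedArea(DCB) = -4]
   → D = (1, 5)

D = (1, 5)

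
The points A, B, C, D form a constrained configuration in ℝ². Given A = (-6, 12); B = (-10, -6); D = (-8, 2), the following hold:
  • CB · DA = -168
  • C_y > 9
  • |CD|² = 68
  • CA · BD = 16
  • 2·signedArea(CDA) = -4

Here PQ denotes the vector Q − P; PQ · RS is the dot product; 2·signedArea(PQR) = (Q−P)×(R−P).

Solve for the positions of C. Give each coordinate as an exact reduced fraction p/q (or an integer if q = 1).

C = (-6, 10)

1. C_x = -6  [2·signedArea(CDA) = -4 ∩ CA · BD = 16]
2. C_y = 10  [2·signedArea(CDA) = -4 ∩ CA · BD = 16]
   → C = (-6, 10)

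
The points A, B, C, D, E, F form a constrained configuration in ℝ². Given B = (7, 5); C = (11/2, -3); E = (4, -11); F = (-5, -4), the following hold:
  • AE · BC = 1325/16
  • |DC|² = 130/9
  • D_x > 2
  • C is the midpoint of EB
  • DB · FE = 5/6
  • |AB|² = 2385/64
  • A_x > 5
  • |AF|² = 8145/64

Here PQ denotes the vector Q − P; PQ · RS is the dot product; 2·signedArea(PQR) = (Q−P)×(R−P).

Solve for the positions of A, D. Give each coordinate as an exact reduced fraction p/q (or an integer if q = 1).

A = (47/8, -1)
D = (5/2, -2/3)

1. A_x = 47/8  [line 3/2·x + 8·y + -13/16 = 0 ∩ |AF|² = 8145/64]
2. A_y = -1  [line 3/2·x + 8·y + -13/16 = 0 ∩ |AF|² = 8145/64]
   → A = (47/8, -1)
3. D_x = 5/2  [line -9·x + 7·y + 163/6 = 0 ∩ |DC|² = 130/9]
4. D_y = -2/3  [line -9·x + 7·y + 163/6 = 0 ∩ |DC|² = 130/9]
   → D = (5/2, -2/3)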